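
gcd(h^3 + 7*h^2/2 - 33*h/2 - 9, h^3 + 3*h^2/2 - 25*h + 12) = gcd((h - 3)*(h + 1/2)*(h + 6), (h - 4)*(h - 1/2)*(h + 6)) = h + 6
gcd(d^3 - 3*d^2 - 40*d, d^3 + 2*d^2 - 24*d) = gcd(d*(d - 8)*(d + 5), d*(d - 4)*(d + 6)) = d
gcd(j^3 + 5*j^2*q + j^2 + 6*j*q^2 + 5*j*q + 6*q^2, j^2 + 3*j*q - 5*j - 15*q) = j + 3*q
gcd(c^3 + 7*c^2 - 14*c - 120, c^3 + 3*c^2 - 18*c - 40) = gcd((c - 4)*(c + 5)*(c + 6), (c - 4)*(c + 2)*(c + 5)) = c^2 + c - 20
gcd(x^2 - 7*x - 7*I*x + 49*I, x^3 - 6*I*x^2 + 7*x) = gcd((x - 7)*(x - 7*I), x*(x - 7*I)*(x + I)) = x - 7*I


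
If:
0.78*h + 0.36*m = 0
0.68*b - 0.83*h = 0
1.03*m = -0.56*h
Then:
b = 0.00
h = 0.00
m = 0.00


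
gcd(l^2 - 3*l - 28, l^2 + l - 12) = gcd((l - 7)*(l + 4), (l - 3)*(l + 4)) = l + 4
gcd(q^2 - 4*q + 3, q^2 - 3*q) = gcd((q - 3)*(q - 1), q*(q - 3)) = q - 3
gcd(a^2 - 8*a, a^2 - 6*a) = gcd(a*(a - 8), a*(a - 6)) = a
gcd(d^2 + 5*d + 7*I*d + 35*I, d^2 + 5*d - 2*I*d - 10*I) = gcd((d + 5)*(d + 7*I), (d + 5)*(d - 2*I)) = d + 5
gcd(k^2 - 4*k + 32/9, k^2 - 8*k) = 1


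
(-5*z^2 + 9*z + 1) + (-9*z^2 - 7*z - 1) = -14*z^2 + 2*z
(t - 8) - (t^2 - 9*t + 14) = -t^2 + 10*t - 22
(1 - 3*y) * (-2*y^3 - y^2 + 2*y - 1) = 6*y^4 + y^3 - 7*y^2 + 5*y - 1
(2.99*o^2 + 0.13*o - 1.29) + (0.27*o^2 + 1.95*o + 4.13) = 3.26*o^2 + 2.08*o + 2.84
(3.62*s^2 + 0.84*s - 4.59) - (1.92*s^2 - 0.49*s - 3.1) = 1.7*s^2 + 1.33*s - 1.49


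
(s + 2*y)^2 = s^2 + 4*s*y + 4*y^2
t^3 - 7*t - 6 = (t - 3)*(t + 1)*(t + 2)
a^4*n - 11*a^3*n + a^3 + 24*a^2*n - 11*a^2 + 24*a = a*(a - 8)*(a - 3)*(a*n + 1)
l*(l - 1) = l^2 - l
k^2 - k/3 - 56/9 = (k - 8/3)*(k + 7/3)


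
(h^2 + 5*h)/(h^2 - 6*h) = (h + 5)/(h - 6)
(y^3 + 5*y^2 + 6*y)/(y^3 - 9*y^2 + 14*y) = (y^2 + 5*y + 6)/(y^2 - 9*y + 14)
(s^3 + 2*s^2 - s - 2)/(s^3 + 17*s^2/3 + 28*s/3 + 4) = 3*(s^2 - 1)/(3*s^2 + 11*s + 6)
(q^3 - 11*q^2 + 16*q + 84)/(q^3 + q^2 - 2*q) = (q^2 - 13*q + 42)/(q*(q - 1))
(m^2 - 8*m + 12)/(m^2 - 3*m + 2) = (m - 6)/(m - 1)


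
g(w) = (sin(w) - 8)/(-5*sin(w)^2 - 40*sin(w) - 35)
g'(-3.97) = 0.06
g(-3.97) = 0.11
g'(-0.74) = -2.08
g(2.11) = 0.10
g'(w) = (10*sin(w)*cos(w) + 40*cos(w))*(sin(w) - 8)/(-5*sin(w)^2 - 40*sin(w) - 35)^2 + cos(w)/(-5*sin(w)^2 - 40*sin(w) - 35) = (sin(w)^2 - 16*sin(w) - 71)*cos(w)/(5*(sin(w)^2 + 8*sin(w) + 7)^2)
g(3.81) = 0.71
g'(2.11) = 0.04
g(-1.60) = 703.49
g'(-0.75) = -2.16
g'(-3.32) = 0.20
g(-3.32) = 0.19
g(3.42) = 0.34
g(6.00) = 0.34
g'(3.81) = 1.62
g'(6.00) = -0.54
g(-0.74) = 0.84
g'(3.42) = 0.54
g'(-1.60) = 48180.22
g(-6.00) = 0.17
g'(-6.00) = -0.17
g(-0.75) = 0.86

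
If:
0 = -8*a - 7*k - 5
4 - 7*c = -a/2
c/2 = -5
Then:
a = -148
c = -10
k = 1179/7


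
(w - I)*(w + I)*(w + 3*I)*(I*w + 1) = I*w^4 - 2*w^3 + 4*I*w^2 - 2*w + 3*I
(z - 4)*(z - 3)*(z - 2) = z^3 - 9*z^2 + 26*z - 24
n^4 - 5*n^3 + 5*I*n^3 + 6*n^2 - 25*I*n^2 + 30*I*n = n*(n - 3)*(n - 2)*(n + 5*I)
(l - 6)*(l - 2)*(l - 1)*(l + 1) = l^4 - 8*l^3 + 11*l^2 + 8*l - 12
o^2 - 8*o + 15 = (o - 5)*(o - 3)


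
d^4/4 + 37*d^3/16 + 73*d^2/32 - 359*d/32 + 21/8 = (d/4 + 1)*(d - 3/2)*(d - 1/4)*(d + 7)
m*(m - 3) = m^2 - 3*m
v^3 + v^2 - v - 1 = (v - 1)*(v + 1)^2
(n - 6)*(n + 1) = n^2 - 5*n - 6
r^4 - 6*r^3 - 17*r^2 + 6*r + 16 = (r - 8)*(r - 1)*(r + 1)*(r + 2)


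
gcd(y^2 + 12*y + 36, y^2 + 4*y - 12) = y + 6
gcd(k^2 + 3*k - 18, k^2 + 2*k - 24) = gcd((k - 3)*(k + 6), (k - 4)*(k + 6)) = k + 6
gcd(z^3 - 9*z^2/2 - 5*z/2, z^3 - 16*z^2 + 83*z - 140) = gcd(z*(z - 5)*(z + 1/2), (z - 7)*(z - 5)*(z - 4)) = z - 5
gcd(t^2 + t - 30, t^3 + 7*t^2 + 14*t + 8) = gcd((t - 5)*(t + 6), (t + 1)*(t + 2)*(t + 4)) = 1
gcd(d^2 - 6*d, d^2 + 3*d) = d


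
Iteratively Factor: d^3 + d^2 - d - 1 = (d - 1)*(d^2 + 2*d + 1) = (d - 1)*(d + 1)*(d + 1)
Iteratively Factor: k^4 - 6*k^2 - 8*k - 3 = (k + 1)*(k^3 - k^2 - 5*k - 3) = (k + 1)^2*(k^2 - 2*k - 3) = (k + 1)^3*(k - 3)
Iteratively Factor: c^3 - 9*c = (c)*(c^2 - 9) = c*(c + 3)*(c - 3)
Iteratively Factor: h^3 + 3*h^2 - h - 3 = (h + 1)*(h^2 + 2*h - 3) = (h - 1)*(h + 1)*(h + 3)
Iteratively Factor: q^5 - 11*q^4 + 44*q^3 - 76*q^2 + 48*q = (q - 4)*(q^4 - 7*q^3 + 16*q^2 - 12*q) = (q - 4)*(q - 2)*(q^3 - 5*q^2 + 6*q) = (q - 4)*(q - 2)^2*(q^2 - 3*q) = q*(q - 4)*(q - 2)^2*(q - 3)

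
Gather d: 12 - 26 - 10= -24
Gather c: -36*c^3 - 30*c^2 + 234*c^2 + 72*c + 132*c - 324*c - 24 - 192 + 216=-36*c^3 + 204*c^2 - 120*c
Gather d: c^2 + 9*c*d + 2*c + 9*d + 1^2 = c^2 + 2*c + d*(9*c + 9) + 1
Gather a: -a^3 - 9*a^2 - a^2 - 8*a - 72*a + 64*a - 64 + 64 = -a^3 - 10*a^2 - 16*a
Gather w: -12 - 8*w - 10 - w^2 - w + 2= -w^2 - 9*w - 20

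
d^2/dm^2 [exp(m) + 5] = exp(m)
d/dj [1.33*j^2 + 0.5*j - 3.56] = 2.66*j + 0.5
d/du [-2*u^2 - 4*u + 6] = -4*u - 4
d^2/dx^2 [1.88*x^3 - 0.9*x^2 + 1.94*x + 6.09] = 11.28*x - 1.8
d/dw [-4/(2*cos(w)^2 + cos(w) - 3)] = -4*(4*cos(w) + 1)*sin(w)/(cos(w) + cos(2*w) - 2)^2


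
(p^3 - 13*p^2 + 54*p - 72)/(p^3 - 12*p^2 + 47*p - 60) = (p - 6)/(p - 5)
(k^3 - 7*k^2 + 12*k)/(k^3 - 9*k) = (k - 4)/(k + 3)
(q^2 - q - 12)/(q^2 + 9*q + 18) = (q - 4)/(q + 6)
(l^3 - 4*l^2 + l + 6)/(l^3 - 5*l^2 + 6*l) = (l + 1)/l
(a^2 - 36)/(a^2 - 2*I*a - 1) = (36 - a^2)/(-a^2 + 2*I*a + 1)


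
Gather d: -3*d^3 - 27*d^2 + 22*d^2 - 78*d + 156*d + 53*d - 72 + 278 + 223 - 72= -3*d^3 - 5*d^2 + 131*d + 357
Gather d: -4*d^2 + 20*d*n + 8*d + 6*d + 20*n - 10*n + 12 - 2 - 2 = -4*d^2 + d*(20*n + 14) + 10*n + 8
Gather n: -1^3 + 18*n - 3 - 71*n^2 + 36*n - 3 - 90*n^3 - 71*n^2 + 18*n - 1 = -90*n^3 - 142*n^2 + 72*n - 8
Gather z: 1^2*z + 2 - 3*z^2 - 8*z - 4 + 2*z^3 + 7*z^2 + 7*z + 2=2*z^3 + 4*z^2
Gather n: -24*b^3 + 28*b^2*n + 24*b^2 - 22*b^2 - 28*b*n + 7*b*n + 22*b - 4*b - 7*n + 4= -24*b^3 + 2*b^2 + 18*b + n*(28*b^2 - 21*b - 7) + 4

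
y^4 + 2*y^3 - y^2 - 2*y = y*(y - 1)*(y + 1)*(y + 2)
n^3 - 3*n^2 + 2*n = n*(n - 2)*(n - 1)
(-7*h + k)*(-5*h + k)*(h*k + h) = 35*h^3*k + 35*h^3 - 12*h^2*k^2 - 12*h^2*k + h*k^3 + h*k^2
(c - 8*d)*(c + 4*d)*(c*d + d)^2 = c^4*d^2 - 4*c^3*d^3 + 2*c^3*d^2 - 32*c^2*d^4 - 8*c^2*d^3 + c^2*d^2 - 64*c*d^4 - 4*c*d^3 - 32*d^4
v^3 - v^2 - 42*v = v*(v - 7)*(v + 6)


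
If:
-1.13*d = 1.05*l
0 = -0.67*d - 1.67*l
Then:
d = 0.00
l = 0.00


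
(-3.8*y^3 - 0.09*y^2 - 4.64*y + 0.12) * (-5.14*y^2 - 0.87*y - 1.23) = 19.532*y^5 + 3.7686*y^4 + 28.6019*y^3 + 3.5307*y^2 + 5.6028*y - 0.1476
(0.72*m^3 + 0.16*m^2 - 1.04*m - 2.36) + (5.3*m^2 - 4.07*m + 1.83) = 0.72*m^3 + 5.46*m^2 - 5.11*m - 0.53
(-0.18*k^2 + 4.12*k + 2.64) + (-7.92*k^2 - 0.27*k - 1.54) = -8.1*k^2 + 3.85*k + 1.1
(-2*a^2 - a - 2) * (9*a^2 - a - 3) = -18*a^4 - 7*a^3 - 11*a^2 + 5*a + 6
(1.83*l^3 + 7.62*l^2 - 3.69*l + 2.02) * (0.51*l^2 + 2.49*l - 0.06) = 0.9333*l^5 + 8.4429*l^4 + 16.9821*l^3 - 8.6151*l^2 + 5.2512*l - 0.1212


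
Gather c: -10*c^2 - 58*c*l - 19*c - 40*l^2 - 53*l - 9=-10*c^2 + c*(-58*l - 19) - 40*l^2 - 53*l - 9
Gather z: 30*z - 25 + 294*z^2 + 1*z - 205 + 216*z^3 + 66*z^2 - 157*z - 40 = 216*z^3 + 360*z^2 - 126*z - 270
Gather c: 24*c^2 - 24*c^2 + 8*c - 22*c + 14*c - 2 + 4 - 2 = 0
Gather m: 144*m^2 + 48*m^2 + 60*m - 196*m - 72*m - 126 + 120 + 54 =192*m^2 - 208*m + 48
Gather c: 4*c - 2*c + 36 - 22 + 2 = 2*c + 16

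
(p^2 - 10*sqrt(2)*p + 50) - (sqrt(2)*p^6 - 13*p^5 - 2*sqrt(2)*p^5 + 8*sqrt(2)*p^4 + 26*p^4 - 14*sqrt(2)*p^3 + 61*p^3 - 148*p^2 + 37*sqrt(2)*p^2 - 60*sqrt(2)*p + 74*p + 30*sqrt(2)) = -sqrt(2)*p^6 + 2*sqrt(2)*p^5 + 13*p^5 - 26*p^4 - 8*sqrt(2)*p^4 - 61*p^3 + 14*sqrt(2)*p^3 - 37*sqrt(2)*p^2 + 149*p^2 - 74*p + 50*sqrt(2)*p - 30*sqrt(2) + 50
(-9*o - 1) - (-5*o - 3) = 2 - 4*o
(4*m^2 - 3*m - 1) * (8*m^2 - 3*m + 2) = 32*m^4 - 36*m^3 + 9*m^2 - 3*m - 2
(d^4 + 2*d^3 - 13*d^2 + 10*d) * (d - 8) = d^5 - 6*d^4 - 29*d^3 + 114*d^2 - 80*d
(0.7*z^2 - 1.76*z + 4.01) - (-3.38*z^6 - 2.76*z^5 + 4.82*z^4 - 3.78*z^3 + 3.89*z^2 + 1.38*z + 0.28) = 3.38*z^6 + 2.76*z^5 - 4.82*z^4 + 3.78*z^3 - 3.19*z^2 - 3.14*z + 3.73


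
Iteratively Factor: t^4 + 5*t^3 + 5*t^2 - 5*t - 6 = (t + 2)*(t^3 + 3*t^2 - t - 3) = (t - 1)*(t + 2)*(t^2 + 4*t + 3) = (t - 1)*(t + 1)*(t + 2)*(t + 3)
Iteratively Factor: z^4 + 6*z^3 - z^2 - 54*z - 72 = (z + 3)*(z^3 + 3*z^2 - 10*z - 24) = (z + 2)*(z + 3)*(z^2 + z - 12) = (z - 3)*(z + 2)*(z + 3)*(z + 4)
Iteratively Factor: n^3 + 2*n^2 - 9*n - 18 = (n + 2)*(n^2 - 9) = (n - 3)*(n + 2)*(n + 3)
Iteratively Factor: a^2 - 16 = (a - 4)*(a + 4)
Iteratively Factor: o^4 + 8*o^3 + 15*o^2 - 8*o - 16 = (o - 1)*(o^3 + 9*o^2 + 24*o + 16) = (o - 1)*(o + 4)*(o^2 + 5*o + 4) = (o - 1)*(o + 4)^2*(o + 1)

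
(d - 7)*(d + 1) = d^2 - 6*d - 7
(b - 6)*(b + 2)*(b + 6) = b^3 + 2*b^2 - 36*b - 72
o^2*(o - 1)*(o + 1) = o^4 - o^2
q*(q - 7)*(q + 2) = q^3 - 5*q^2 - 14*q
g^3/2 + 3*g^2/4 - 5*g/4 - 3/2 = (g/2 + 1)*(g - 3/2)*(g + 1)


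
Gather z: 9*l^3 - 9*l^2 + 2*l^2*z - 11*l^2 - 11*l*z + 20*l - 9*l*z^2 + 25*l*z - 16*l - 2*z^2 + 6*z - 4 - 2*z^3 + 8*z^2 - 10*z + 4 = 9*l^3 - 20*l^2 + 4*l - 2*z^3 + z^2*(6 - 9*l) + z*(2*l^2 + 14*l - 4)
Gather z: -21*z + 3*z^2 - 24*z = 3*z^2 - 45*z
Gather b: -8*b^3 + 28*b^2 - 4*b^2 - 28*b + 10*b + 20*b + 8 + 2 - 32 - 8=-8*b^3 + 24*b^2 + 2*b - 30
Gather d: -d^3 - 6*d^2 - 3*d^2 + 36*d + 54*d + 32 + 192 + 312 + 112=-d^3 - 9*d^2 + 90*d + 648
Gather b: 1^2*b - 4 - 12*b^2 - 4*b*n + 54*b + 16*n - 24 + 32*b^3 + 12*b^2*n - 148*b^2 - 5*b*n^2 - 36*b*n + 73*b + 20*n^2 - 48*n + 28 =32*b^3 + b^2*(12*n - 160) + b*(-5*n^2 - 40*n + 128) + 20*n^2 - 32*n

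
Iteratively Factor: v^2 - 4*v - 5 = (v + 1)*(v - 5)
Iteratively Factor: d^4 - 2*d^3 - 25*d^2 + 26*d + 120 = (d + 4)*(d^3 - 6*d^2 - d + 30) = (d - 3)*(d + 4)*(d^2 - 3*d - 10) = (d - 5)*(d - 3)*(d + 4)*(d + 2)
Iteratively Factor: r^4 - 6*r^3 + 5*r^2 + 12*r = (r - 3)*(r^3 - 3*r^2 - 4*r) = r*(r - 3)*(r^2 - 3*r - 4) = r*(r - 3)*(r + 1)*(r - 4)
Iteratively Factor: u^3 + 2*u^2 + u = (u)*(u^2 + 2*u + 1) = u*(u + 1)*(u + 1)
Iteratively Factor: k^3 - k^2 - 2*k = (k + 1)*(k^2 - 2*k) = k*(k + 1)*(k - 2)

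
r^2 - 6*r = r*(r - 6)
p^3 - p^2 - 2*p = p*(p - 2)*(p + 1)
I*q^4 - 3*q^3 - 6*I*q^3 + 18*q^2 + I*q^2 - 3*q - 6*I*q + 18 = (q - 6)*(q + I)*(q + 3*I)*(I*q + 1)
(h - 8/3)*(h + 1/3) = h^2 - 7*h/3 - 8/9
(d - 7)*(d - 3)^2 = d^3 - 13*d^2 + 51*d - 63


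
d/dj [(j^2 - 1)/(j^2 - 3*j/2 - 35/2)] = 6*(-j^2 - 22*j - 1)/(4*j^4 - 12*j^3 - 131*j^2 + 210*j + 1225)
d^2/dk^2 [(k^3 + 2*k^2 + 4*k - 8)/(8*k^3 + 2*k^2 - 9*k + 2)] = 2*(112*k^6 + 984*k^5 - 2544*k^4 - 831*k^3 + 1170*k^2 + 780*k - 536)/(512*k^9 + 384*k^8 - 1632*k^7 - 472*k^6 + 2028*k^5 - 354*k^4 - 849*k^3 + 510*k^2 - 108*k + 8)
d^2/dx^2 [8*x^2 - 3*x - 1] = 16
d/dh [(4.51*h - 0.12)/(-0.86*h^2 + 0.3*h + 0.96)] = (3.8786*h^2 - 0.2064*h + 4.3656)/(0.7396*h^4 - 0.516*h^3 - 1.5612*h^2 + 0.576*h + 0.9216)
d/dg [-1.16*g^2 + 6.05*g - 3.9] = 6.05 - 2.32*g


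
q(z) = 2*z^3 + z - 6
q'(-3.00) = 55.00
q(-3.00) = -63.00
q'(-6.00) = 217.00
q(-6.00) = -444.00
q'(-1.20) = 9.64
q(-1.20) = -10.66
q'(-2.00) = 25.00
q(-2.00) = -24.00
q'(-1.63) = 16.94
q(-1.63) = -16.29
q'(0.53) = 2.69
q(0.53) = -5.17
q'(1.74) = 19.17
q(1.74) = 6.28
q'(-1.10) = 8.26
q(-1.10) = -9.76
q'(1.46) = 13.79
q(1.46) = 1.68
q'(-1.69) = 18.14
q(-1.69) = -17.34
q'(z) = 6*z^2 + 1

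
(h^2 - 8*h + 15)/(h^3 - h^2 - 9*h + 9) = (h - 5)/(h^2 + 2*h - 3)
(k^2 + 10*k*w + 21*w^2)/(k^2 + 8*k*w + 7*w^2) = (k + 3*w)/(k + w)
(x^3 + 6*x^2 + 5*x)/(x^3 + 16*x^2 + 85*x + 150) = x*(x + 1)/(x^2 + 11*x + 30)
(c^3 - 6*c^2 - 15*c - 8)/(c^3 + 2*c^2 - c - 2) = (c^2 - 7*c - 8)/(c^2 + c - 2)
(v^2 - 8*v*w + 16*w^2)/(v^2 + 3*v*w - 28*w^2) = (v - 4*w)/(v + 7*w)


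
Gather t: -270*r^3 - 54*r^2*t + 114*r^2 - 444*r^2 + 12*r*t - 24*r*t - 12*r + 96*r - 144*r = -270*r^3 - 330*r^2 - 60*r + t*(-54*r^2 - 12*r)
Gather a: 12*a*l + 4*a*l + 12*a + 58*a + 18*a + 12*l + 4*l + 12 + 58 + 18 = a*(16*l + 88) + 16*l + 88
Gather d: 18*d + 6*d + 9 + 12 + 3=24*d + 24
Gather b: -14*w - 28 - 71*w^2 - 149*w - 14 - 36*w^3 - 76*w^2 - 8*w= -36*w^3 - 147*w^2 - 171*w - 42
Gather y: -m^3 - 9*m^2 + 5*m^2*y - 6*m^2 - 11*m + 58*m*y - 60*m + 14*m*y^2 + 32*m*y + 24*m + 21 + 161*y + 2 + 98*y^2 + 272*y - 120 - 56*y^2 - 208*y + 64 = -m^3 - 15*m^2 - 47*m + y^2*(14*m + 42) + y*(5*m^2 + 90*m + 225) - 33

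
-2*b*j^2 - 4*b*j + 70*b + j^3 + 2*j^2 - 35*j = (-2*b + j)*(j - 5)*(j + 7)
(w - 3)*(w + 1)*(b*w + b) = b*w^3 - b*w^2 - 5*b*w - 3*b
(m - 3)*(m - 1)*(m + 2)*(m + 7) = m^4 + 5*m^3 - 19*m^2 - 29*m + 42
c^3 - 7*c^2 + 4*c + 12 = (c - 6)*(c - 2)*(c + 1)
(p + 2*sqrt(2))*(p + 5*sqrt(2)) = p^2 + 7*sqrt(2)*p + 20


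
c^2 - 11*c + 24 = (c - 8)*(c - 3)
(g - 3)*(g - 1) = g^2 - 4*g + 3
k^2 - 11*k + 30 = (k - 6)*(k - 5)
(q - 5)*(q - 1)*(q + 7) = q^3 + q^2 - 37*q + 35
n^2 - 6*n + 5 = (n - 5)*(n - 1)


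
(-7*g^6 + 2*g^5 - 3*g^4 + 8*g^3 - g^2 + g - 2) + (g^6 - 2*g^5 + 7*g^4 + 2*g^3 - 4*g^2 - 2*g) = -6*g^6 + 4*g^4 + 10*g^3 - 5*g^2 - g - 2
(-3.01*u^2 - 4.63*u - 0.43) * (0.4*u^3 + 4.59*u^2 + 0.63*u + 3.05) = -1.204*u^5 - 15.6679*u^4 - 23.32*u^3 - 14.0711*u^2 - 14.3924*u - 1.3115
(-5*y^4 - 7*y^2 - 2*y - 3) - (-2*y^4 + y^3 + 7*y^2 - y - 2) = -3*y^4 - y^3 - 14*y^2 - y - 1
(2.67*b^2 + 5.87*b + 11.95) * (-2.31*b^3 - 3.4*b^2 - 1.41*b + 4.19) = -6.1677*b^5 - 22.6377*b^4 - 51.3272*b^3 - 37.7194*b^2 + 7.7458*b + 50.0705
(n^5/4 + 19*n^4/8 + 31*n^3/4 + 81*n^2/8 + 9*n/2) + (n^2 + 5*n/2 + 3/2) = n^5/4 + 19*n^4/8 + 31*n^3/4 + 89*n^2/8 + 7*n + 3/2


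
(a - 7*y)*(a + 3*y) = a^2 - 4*a*y - 21*y^2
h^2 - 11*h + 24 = (h - 8)*(h - 3)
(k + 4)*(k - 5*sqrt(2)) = k^2 - 5*sqrt(2)*k + 4*k - 20*sqrt(2)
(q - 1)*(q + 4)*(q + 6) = q^3 + 9*q^2 + 14*q - 24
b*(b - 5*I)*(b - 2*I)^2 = b^4 - 9*I*b^3 - 24*b^2 + 20*I*b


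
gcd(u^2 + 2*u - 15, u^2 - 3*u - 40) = u + 5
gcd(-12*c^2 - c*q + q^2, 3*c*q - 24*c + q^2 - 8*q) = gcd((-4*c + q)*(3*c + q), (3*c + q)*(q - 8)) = 3*c + q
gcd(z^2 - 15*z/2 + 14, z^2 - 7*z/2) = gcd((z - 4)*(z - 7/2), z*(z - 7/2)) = z - 7/2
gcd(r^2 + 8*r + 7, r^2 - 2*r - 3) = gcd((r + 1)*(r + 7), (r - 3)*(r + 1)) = r + 1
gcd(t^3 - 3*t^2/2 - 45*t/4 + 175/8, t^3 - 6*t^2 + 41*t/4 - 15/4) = t - 5/2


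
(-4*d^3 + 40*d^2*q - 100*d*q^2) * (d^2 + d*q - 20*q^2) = -4*d^5 + 36*d^4*q + 20*d^3*q^2 - 900*d^2*q^3 + 2000*d*q^4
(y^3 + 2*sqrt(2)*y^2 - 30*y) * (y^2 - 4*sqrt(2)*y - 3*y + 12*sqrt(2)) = y^5 - 3*y^4 - 2*sqrt(2)*y^4 - 46*y^3 + 6*sqrt(2)*y^3 + 138*y^2 + 120*sqrt(2)*y^2 - 360*sqrt(2)*y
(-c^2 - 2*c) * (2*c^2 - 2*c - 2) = -2*c^4 - 2*c^3 + 6*c^2 + 4*c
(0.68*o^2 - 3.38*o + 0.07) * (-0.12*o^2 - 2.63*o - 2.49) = -0.0816*o^4 - 1.3828*o^3 + 7.1878*o^2 + 8.2321*o - 0.1743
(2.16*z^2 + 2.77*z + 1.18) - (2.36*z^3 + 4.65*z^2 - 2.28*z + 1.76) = -2.36*z^3 - 2.49*z^2 + 5.05*z - 0.58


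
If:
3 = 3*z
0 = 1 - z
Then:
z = 1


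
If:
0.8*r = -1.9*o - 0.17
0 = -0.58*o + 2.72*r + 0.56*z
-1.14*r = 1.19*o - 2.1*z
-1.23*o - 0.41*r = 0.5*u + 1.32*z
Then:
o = -0.09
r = -0.01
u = 0.36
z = -0.05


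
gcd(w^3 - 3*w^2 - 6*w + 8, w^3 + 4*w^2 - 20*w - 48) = w^2 - 2*w - 8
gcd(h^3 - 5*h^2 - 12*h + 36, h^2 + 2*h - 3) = h + 3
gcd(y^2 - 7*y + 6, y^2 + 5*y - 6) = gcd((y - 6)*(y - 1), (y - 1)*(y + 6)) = y - 1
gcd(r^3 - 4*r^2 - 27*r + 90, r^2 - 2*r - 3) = r - 3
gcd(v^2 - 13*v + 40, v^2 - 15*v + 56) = v - 8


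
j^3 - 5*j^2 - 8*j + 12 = (j - 6)*(j - 1)*(j + 2)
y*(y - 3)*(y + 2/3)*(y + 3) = y^4 + 2*y^3/3 - 9*y^2 - 6*y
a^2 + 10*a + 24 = (a + 4)*(a + 6)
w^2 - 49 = (w - 7)*(w + 7)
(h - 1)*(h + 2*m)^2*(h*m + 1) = h^4*m + 4*h^3*m^2 - h^3*m + h^3 + 4*h^2*m^3 - 4*h^2*m^2 + 4*h^2*m - h^2 - 4*h*m^3 + 4*h*m^2 - 4*h*m - 4*m^2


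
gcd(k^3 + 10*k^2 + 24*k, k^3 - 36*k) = k^2 + 6*k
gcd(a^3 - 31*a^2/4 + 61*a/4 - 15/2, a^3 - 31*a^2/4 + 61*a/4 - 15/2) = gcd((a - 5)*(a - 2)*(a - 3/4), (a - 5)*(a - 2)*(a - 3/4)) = a^3 - 31*a^2/4 + 61*a/4 - 15/2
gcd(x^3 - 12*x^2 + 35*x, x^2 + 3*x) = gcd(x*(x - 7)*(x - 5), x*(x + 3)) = x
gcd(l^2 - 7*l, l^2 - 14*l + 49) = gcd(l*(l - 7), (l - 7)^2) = l - 7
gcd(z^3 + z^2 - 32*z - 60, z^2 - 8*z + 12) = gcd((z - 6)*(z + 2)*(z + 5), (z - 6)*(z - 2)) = z - 6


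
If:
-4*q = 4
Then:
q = -1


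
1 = 1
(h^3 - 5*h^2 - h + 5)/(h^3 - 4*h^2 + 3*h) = (h^2 - 4*h - 5)/(h*(h - 3))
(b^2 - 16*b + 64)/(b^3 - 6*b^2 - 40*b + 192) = (b - 8)/(b^2 + 2*b - 24)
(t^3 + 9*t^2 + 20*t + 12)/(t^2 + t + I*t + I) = (t^2 + 8*t + 12)/(t + I)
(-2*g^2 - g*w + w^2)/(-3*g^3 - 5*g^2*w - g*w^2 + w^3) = (-2*g + w)/(-3*g^2 - 2*g*w + w^2)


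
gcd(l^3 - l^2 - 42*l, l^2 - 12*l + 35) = l - 7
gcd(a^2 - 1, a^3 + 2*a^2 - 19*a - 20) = a + 1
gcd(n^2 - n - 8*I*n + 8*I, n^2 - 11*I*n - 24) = n - 8*I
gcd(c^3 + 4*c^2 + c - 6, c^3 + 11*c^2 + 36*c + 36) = c^2 + 5*c + 6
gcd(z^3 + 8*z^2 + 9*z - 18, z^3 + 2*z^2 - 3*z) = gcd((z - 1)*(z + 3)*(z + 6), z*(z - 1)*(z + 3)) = z^2 + 2*z - 3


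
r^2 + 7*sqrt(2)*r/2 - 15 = (r - 3*sqrt(2)/2)*(r + 5*sqrt(2))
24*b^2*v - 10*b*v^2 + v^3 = v*(-6*b + v)*(-4*b + v)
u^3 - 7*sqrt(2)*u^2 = u^2*(u - 7*sqrt(2))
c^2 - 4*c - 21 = (c - 7)*(c + 3)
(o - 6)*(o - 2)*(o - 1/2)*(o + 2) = o^4 - 13*o^3/2 - o^2 + 26*o - 12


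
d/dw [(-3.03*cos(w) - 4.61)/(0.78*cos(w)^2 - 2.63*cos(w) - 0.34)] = (-2.3634*cos(w)^2 - 7.1916*cos(w) + 11.0941)*sin(w)/(0.6084*cos(w)^4 - 4.1028*cos(w)^3 + 6.3865*cos(w)^2 + 1.7884*cos(w) + 0.1156)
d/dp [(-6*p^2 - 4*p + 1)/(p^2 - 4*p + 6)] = 2*(14*p^2 - 37*p - 10)/(p^4 - 8*p^3 + 28*p^2 - 48*p + 36)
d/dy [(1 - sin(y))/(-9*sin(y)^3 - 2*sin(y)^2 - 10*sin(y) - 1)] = (-18*sin(y)^3 + 25*sin(y)^2 + 4*sin(y) + 11)*cos(y)/(9*sin(y)^3 + 2*sin(y)^2 + 10*sin(y) + 1)^2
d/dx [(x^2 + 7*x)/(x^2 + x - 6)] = (-x*(x + 7)*(2*x + 1) + (2*x + 7)*(x^2 + x - 6))/(x^2 + x - 6)^2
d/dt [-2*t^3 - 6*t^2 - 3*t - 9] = -6*t^2 - 12*t - 3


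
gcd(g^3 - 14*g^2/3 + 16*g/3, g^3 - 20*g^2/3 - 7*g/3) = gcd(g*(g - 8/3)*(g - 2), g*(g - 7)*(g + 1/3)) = g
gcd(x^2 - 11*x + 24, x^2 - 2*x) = 1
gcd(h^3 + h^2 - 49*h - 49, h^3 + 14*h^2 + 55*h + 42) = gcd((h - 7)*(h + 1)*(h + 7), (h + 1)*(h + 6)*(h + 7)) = h^2 + 8*h + 7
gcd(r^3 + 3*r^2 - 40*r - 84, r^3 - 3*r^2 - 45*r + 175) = r + 7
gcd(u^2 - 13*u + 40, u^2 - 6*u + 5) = u - 5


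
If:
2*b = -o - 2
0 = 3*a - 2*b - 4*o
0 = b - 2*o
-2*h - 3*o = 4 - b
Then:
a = -16/15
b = -4/5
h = -9/5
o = -2/5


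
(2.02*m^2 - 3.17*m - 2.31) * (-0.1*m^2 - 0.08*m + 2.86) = -0.202*m^4 + 0.1554*m^3 + 6.2618*m^2 - 8.8814*m - 6.6066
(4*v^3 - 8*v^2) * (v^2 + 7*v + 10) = 4*v^5 + 20*v^4 - 16*v^3 - 80*v^2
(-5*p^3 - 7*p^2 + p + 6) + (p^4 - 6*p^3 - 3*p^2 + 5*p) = p^4 - 11*p^3 - 10*p^2 + 6*p + 6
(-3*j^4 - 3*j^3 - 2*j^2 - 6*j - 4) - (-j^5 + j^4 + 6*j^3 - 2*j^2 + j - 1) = j^5 - 4*j^4 - 9*j^3 - 7*j - 3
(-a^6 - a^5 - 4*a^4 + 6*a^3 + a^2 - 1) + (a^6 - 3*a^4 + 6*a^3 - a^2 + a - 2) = -a^5 - 7*a^4 + 12*a^3 + a - 3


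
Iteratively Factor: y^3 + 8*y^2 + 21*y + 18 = (y + 3)*(y^2 + 5*y + 6) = (y + 3)^2*(y + 2)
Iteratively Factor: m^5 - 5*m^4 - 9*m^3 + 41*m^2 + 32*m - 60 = (m - 5)*(m^4 - 9*m^2 - 4*m + 12) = (m - 5)*(m + 2)*(m^3 - 2*m^2 - 5*m + 6) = (m - 5)*(m - 1)*(m + 2)*(m^2 - m - 6) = (m - 5)*(m - 1)*(m + 2)^2*(m - 3)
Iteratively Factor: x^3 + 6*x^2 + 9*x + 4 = (x + 1)*(x^2 + 5*x + 4) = (x + 1)^2*(x + 4)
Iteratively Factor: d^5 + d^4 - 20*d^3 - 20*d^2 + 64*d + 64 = (d - 2)*(d^4 + 3*d^3 - 14*d^2 - 48*d - 32) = (d - 2)*(d + 2)*(d^3 + d^2 - 16*d - 16) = (d - 4)*(d - 2)*(d + 2)*(d^2 + 5*d + 4) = (d - 4)*(d - 2)*(d + 2)*(d + 4)*(d + 1)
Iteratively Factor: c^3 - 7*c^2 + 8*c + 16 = (c + 1)*(c^2 - 8*c + 16) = (c - 4)*(c + 1)*(c - 4)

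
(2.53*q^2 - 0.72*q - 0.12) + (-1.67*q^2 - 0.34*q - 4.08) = 0.86*q^2 - 1.06*q - 4.2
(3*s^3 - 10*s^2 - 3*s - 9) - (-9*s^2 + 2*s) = 3*s^3 - s^2 - 5*s - 9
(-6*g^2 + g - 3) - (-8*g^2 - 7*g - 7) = 2*g^2 + 8*g + 4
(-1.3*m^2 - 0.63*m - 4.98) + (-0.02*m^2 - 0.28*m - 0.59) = -1.32*m^2 - 0.91*m - 5.57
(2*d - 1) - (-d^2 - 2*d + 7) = d^2 + 4*d - 8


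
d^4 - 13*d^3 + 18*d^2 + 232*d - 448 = (d - 8)*(d - 7)*(d - 2)*(d + 4)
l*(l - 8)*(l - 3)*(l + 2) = l^4 - 9*l^3 + 2*l^2 + 48*l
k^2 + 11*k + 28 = (k + 4)*(k + 7)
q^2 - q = q*(q - 1)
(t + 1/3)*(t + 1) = t^2 + 4*t/3 + 1/3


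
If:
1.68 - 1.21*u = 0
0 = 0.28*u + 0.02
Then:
No Solution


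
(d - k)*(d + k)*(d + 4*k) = d^3 + 4*d^2*k - d*k^2 - 4*k^3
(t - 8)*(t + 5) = t^2 - 3*t - 40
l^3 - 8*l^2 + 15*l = l*(l - 5)*(l - 3)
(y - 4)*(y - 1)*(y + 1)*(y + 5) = y^4 + y^3 - 21*y^2 - y + 20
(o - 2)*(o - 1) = o^2 - 3*o + 2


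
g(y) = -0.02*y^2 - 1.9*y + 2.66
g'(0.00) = -1.90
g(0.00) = 2.66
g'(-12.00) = -1.42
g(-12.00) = 22.58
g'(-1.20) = -1.85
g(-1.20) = 4.91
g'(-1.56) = -1.84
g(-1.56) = 5.58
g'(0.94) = -1.94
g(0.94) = 0.86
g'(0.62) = -1.92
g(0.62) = 1.47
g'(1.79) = -1.97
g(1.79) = -0.81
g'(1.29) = -1.95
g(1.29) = 0.18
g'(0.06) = -1.90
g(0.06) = 2.55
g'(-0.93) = -1.86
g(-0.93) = 4.41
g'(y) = -0.04*y - 1.9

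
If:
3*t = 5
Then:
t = 5/3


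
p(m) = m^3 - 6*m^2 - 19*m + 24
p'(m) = 3*m^2 - 12*m - 19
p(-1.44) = 35.93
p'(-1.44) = 4.50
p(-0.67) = 33.74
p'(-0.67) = -9.61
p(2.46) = -44.16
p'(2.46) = -30.37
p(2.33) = -40.19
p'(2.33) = -30.67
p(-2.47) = 19.26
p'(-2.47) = 28.94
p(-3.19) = -8.91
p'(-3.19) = 49.81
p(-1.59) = 35.02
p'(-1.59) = 7.66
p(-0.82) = 34.99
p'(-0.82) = -7.14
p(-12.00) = -2340.00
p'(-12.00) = 557.00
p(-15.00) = -4416.00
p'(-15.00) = 836.00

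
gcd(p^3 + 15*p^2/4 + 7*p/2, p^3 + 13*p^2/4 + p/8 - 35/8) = p + 7/4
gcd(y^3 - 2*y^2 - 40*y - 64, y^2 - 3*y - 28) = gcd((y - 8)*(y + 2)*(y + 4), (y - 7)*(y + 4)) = y + 4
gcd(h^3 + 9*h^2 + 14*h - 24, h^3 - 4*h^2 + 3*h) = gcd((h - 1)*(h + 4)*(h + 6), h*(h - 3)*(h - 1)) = h - 1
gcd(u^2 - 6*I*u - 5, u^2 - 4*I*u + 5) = u - 5*I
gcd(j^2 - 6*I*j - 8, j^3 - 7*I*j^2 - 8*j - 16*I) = j - 4*I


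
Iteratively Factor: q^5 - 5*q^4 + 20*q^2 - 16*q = (q - 1)*(q^4 - 4*q^3 - 4*q^2 + 16*q) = (q - 2)*(q - 1)*(q^3 - 2*q^2 - 8*q) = (q - 2)*(q - 1)*(q + 2)*(q^2 - 4*q) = (q - 4)*(q - 2)*(q - 1)*(q + 2)*(q)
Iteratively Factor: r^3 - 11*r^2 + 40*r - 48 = (r - 3)*(r^2 - 8*r + 16) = (r - 4)*(r - 3)*(r - 4)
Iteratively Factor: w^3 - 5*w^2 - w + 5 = (w - 1)*(w^2 - 4*w - 5) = (w - 5)*(w - 1)*(w + 1)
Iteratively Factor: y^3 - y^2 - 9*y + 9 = (y - 1)*(y^2 - 9) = (y - 3)*(y - 1)*(y + 3)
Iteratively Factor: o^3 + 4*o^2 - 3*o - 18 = (o + 3)*(o^2 + o - 6) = (o + 3)^2*(o - 2)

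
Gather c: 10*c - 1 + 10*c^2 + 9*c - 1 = 10*c^2 + 19*c - 2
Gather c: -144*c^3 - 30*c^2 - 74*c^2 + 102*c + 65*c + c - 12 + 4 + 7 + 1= -144*c^3 - 104*c^2 + 168*c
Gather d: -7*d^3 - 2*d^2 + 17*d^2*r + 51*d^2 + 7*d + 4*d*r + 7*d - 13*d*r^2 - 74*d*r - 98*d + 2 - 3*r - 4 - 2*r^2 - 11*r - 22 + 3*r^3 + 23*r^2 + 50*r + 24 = -7*d^3 + d^2*(17*r + 49) + d*(-13*r^2 - 70*r - 84) + 3*r^3 + 21*r^2 + 36*r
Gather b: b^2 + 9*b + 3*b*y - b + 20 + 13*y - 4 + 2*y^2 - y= b^2 + b*(3*y + 8) + 2*y^2 + 12*y + 16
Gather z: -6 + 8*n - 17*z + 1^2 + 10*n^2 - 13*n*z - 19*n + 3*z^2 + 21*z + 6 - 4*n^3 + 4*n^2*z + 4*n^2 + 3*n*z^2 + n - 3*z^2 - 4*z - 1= -4*n^3 + 14*n^2 + 3*n*z^2 - 10*n + z*(4*n^2 - 13*n)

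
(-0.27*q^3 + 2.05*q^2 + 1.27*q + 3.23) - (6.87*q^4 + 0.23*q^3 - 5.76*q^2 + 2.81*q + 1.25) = -6.87*q^4 - 0.5*q^3 + 7.81*q^2 - 1.54*q + 1.98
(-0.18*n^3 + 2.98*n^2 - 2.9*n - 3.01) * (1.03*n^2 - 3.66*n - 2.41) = -0.1854*n^5 + 3.7282*n^4 - 13.46*n^3 + 0.331900000000001*n^2 + 18.0056*n + 7.2541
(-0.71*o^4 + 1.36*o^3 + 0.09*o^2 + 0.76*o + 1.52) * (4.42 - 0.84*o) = 0.5964*o^5 - 4.2806*o^4 + 5.9356*o^3 - 0.2406*o^2 + 2.0824*o + 6.7184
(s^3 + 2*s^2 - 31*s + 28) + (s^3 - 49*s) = 2*s^3 + 2*s^2 - 80*s + 28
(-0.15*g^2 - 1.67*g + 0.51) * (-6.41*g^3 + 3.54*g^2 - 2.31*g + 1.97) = 0.9615*g^5 + 10.1737*g^4 - 8.8344*g^3 + 5.3676*g^2 - 4.468*g + 1.0047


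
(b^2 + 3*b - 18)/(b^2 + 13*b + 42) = (b - 3)/(b + 7)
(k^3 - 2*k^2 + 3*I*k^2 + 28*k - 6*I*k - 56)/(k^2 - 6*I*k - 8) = (k^2 + k*(-2 + 7*I) - 14*I)/(k - 2*I)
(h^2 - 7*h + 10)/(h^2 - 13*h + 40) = (h - 2)/(h - 8)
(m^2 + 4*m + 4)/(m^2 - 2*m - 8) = (m + 2)/(m - 4)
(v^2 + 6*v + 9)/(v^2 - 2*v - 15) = (v + 3)/(v - 5)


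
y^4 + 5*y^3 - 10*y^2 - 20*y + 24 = (y - 2)*(y - 1)*(y + 2)*(y + 6)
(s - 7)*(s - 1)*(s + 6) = s^3 - 2*s^2 - 41*s + 42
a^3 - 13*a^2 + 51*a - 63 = (a - 7)*(a - 3)^2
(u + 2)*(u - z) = u^2 - u*z + 2*u - 2*z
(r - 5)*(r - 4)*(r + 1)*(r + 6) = r^4 - 2*r^3 - 37*r^2 + 86*r + 120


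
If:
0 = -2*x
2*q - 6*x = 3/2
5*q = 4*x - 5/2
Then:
No Solution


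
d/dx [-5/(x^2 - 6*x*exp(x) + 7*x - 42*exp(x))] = 5*(-6*x*exp(x) + 2*x - 48*exp(x) + 7)/(x^2 - 6*x*exp(x) + 7*x - 42*exp(x))^2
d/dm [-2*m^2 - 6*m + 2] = -4*m - 6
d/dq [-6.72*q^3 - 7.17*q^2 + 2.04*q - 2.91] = -20.16*q^2 - 14.34*q + 2.04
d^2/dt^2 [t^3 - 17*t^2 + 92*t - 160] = 6*t - 34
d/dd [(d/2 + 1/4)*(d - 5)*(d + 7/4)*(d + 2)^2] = 5*d^4/2 + 5*d^3/2 - 417*d^2/16 - 455*d/8 - 59/2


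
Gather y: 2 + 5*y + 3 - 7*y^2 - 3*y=-7*y^2 + 2*y + 5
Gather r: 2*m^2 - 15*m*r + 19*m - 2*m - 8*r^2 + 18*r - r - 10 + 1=2*m^2 + 17*m - 8*r^2 + r*(17 - 15*m) - 9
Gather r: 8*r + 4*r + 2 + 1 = 12*r + 3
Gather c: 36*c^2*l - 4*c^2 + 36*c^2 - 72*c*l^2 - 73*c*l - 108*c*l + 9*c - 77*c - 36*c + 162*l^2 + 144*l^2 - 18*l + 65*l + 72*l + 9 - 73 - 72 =c^2*(36*l + 32) + c*(-72*l^2 - 181*l - 104) + 306*l^2 + 119*l - 136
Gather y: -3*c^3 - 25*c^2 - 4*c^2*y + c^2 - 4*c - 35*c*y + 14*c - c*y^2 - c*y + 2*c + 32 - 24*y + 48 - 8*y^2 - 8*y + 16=-3*c^3 - 24*c^2 + 12*c + y^2*(-c - 8) + y*(-4*c^2 - 36*c - 32) + 96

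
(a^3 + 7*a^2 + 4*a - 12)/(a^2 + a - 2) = a + 6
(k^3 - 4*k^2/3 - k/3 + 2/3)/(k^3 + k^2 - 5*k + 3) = (k + 2/3)/(k + 3)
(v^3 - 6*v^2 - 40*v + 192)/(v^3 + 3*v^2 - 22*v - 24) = (v - 8)/(v + 1)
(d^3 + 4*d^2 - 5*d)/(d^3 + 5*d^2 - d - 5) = d/(d + 1)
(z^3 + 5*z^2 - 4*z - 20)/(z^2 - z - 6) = (z^2 + 3*z - 10)/(z - 3)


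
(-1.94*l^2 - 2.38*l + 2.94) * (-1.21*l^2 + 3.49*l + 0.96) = 2.3474*l^4 - 3.8908*l^3 - 13.726*l^2 + 7.9758*l + 2.8224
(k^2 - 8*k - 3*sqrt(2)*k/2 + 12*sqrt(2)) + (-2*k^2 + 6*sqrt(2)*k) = -k^2 - 8*k + 9*sqrt(2)*k/2 + 12*sqrt(2)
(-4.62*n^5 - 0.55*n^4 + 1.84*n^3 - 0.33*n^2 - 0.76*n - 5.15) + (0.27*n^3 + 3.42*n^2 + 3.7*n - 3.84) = -4.62*n^5 - 0.55*n^4 + 2.11*n^3 + 3.09*n^2 + 2.94*n - 8.99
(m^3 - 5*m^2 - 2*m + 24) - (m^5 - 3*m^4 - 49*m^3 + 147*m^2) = -m^5 + 3*m^4 + 50*m^3 - 152*m^2 - 2*m + 24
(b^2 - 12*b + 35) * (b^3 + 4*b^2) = b^5 - 8*b^4 - 13*b^3 + 140*b^2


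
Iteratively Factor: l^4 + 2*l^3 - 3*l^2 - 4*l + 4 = (l + 2)*(l^3 - 3*l + 2) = (l + 2)^2*(l^2 - 2*l + 1) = (l - 1)*(l + 2)^2*(l - 1)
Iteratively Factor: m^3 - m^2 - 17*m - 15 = (m + 3)*(m^2 - 4*m - 5) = (m + 1)*(m + 3)*(m - 5)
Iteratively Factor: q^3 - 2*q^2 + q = (q - 1)*(q^2 - q) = q*(q - 1)*(q - 1)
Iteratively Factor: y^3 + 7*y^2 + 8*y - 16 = (y - 1)*(y^2 + 8*y + 16) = (y - 1)*(y + 4)*(y + 4)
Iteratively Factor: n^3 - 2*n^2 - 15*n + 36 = (n - 3)*(n^2 + n - 12) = (n - 3)^2*(n + 4)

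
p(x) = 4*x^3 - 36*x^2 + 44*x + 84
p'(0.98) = -15.04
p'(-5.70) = 844.28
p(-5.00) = -1536.00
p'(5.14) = -9.04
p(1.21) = 91.62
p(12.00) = 2340.00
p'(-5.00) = 704.00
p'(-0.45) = 78.83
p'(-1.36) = 164.12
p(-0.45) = 56.55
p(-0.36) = 63.31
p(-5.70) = -2077.21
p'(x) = 12*x^2 - 72*x + 44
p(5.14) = -97.76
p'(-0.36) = 71.48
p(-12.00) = -12540.00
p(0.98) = 96.31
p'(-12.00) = 2636.00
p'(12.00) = 908.00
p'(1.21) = -25.55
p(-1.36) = -52.49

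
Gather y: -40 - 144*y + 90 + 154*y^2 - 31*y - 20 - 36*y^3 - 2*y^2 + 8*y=-36*y^3 + 152*y^2 - 167*y + 30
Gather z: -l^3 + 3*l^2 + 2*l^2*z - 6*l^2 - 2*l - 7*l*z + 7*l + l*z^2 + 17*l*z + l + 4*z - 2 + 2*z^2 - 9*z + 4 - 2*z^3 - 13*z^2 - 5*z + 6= -l^3 - 3*l^2 + 6*l - 2*z^3 + z^2*(l - 11) + z*(2*l^2 + 10*l - 10) + 8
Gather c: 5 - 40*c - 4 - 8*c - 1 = -48*c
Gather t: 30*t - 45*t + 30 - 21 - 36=-15*t - 27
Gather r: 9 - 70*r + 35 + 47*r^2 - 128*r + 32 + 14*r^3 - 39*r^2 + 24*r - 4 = 14*r^3 + 8*r^2 - 174*r + 72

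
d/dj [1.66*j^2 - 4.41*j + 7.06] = 3.32*j - 4.41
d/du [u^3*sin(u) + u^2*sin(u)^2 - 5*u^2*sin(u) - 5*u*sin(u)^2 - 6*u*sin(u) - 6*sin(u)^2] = u^3*cos(u) + 3*u^2*sin(u) + u^2*sin(2*u) - 5*u^2*cos(u) + 2*u*sin(u)^2 - 10*u*sin(u) - 5*u*sin(2*u) - 6*u*cos(u) - 5*sin(u)^2 - 6*sin(u) - 6*sin(2*u)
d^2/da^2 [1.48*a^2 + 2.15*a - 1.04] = 2.96000000000000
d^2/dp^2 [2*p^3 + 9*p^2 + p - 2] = 12*p + 18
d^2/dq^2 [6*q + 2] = 0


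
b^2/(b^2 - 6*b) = b/(b - 6)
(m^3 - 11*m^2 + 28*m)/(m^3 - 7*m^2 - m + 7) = m*(m - 4)/(m^2 - 1)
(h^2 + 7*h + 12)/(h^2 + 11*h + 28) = (h + 3)/(h + 7)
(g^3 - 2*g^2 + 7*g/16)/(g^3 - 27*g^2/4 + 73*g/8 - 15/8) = g*(4*g - 7)/(2*(2*g^2 - 13*g + 15))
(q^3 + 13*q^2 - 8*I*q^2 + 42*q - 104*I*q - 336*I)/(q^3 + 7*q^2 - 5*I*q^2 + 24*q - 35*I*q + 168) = (q + 6)/(q + 3*I)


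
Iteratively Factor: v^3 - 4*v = (v - 2)*(v^2 + 2*v) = (v - 2)*(v + 2)*(v)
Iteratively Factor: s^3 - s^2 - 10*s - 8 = (s + 2)*(s^2 - 3*s - 4) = (s - 4)*(s + 2)*(s + 1)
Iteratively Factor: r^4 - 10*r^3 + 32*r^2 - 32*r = (r - 4)*(r^3 - 6*r^2 + 8*r) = (r - 4)*(r - 2)*(r^2 - 4*r) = (r - 4)^2*(r - 2)*(r)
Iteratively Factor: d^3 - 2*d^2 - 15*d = (d)*(d^2 - 2*d - 15) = d*(d + 3)*(d - 5)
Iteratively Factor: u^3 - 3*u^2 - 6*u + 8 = (u - 1)*(u^2 - 2*u - 8) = (u - 1)*(u + 2)*(u - 4)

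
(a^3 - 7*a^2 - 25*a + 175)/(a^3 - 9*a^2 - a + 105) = (a + 5)/(a + 3)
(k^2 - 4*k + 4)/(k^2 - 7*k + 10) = (k - 2)/(k - 5)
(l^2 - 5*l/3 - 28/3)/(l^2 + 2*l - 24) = (l + 7/3)/(l + 6)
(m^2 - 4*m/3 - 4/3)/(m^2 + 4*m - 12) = (m + 2/3)/(m + 6)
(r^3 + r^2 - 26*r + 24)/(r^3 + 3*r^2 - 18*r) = (r^2 - 5*r + 4)/(r*(r - 3))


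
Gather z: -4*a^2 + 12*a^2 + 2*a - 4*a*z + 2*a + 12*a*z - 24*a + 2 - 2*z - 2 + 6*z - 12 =8*a^2 - 20*a + z*(8*a + 4) - 12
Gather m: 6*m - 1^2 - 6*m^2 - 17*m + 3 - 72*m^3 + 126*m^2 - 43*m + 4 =-72*m^3 + 120*m^2 - 54*m + 6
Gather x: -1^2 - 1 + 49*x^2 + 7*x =49*x^2 + 7*x - 2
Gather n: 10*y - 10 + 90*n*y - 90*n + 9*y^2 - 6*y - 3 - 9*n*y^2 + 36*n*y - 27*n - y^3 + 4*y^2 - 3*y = n*(-9*y^2 + 126*y - 117) - y^3 + 13*y^2 + y - 13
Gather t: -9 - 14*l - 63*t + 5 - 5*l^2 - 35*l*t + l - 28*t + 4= -5*l^2 - 13*l + t*(-35*l - 91)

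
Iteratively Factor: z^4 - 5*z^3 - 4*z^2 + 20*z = (z + 2)*(z^3 - 7*z^2 + 10*z) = (z - 2)*(z + 2)*(z^2 - 5*z) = z*(z - 2)*(z + 2)*(z - 5)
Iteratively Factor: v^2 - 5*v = (v)*(v - 5)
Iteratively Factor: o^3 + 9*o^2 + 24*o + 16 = (o + 4)*(o^2 + 5*o + 4) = (o + 1)*(o + 4)*(o + 4)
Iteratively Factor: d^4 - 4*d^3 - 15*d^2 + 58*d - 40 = (d - 1)*(d^3 - 3*d^2 - 18*d + 40) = (d - 5)*(d - 1)*(d^2 + 2*d - 8) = (d - 5)*(d - 1)*(d + 4)*(d - 2)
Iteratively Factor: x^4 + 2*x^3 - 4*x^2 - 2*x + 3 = (x + 1)*(x^3 + x^2 - 5*x + 3) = (x - 1)*(x + 1)*(x^2 + 2*x - 3) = (x - 1)*(x + 1)*(x + 3)*(x - 1)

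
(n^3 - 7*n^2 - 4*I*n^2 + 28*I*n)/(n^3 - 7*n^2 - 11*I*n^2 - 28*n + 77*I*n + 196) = n/(n - 7*I)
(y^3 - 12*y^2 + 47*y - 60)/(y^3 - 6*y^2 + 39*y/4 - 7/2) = 4*(y^3 - 12*y^2 + 47*y - 60)/(4*y^3 - 24*y^2 + 39*y - 14)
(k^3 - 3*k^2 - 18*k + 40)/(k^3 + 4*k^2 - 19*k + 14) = (k^2 - k - 20)/(k^2 + 6*k - 7)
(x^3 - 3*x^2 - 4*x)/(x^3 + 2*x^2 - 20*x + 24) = x*(x^2 - 3*x - 4)/(x^3 + 2*x^2 - 20*x + 24)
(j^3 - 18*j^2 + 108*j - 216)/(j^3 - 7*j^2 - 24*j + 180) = (j - 6)/(j + 5)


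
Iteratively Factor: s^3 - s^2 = (s)*(s^2 - s) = s^2*(s - 1)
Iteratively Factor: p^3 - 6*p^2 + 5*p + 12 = (p + 1)*(p^2 - 7*p + 12) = (p - 4)*(p + 1)*(p - 3)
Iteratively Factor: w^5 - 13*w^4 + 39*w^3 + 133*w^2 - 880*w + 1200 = (w - 5)*(w^4 - 8*w^3 - w^2 + 128*w - 240) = (w - 5)*(w + 4)*(w^3 - 12*w^2 + 47*w - 60) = (w - 5)*(w - 4)*(w + 4)*(w^2 - 8*w + 15) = (w - 5)*(w - 4)*(w - 3)*(w + 4)*(w - 5)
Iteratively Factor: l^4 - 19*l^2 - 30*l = (l + 2)*(l^3 - 2*l^2 - 15*l) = (l - 5)*(l + 2)*(l^2 + 3*l) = l*(l - 5)*(l + 2)*(l + 3)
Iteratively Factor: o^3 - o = (o + 1)*(o^2 - o) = (o - 1)*(o + 1)*(o)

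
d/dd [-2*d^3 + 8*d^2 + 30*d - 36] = -6*d^2 + 16*d + 30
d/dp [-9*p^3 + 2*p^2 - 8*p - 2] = -27*p^2 + 4*p - 8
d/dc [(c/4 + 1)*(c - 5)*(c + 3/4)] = 3*c^2/4 - c/8 - 83/16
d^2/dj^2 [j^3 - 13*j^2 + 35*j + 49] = 6*j - 26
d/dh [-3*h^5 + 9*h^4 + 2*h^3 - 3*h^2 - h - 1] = -15*h^4 + 36*h^3 + 6*h^2 - 6*h - 1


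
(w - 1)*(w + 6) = w^2 + 5*w - 6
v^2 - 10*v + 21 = (v - 7)*(v - 3)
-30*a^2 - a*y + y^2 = (-6*a + y)*(5*a + y)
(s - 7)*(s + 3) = s^2 - 4*s - 21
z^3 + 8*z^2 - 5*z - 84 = (z - 3)*(z + 4)*(z + 7)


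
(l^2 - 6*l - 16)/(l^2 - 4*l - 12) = (l - 8)/(l - 6)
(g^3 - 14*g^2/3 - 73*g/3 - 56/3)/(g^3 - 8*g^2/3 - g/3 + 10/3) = (3*g^2 - 17*g - 56)/(3*g^2 - 11*g + 10)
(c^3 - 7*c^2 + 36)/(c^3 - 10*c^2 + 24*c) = (c^2 - c - 6)/(c*(c - 4))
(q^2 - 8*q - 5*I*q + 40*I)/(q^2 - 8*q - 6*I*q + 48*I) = (q - 5*I)/(q - 6*I)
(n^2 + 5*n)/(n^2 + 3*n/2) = 2*(n + 5)/(2*n + 3)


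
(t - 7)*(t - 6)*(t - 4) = t^3 - 17*t^2 + 94*t - 168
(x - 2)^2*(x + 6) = x^3 + 2*x^2 - 20*x + 24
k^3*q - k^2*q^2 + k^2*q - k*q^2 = k*(k - q)*(k*q + q)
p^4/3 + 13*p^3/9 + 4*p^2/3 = p^2*(p/3 + 1)*(p + 4/3)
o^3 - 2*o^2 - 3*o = o*(o - 3)*(o + 1)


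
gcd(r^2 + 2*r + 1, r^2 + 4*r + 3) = r + 1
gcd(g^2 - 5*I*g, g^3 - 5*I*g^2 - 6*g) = g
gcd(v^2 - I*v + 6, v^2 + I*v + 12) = v - 3*I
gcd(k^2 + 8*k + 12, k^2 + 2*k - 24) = k + 6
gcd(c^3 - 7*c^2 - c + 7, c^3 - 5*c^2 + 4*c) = c - 1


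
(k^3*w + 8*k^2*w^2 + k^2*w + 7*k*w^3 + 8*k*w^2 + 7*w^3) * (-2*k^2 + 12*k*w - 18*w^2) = -2*k^5*w - 4*k^4*w^2 - 2*k^4*w + 64*k^3*w^3 - 4*k^3*w^2 - 60*k^2*w^4 + 64*k^2*w^3 - 126*k*w^5 - 60*k*w^4 - 126*w^5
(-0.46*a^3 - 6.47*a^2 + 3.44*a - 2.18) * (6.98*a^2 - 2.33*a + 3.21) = -3.2108*a^5 - 44.0888*a^4 + 37.6097*a^3 - 44.0003*a^2 + 16.1218*a - 6.9978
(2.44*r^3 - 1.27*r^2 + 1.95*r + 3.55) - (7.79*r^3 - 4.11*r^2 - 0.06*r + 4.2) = -5.35*r^3 + 2.84*r^2 + 2.01*r - 0.65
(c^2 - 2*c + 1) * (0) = 0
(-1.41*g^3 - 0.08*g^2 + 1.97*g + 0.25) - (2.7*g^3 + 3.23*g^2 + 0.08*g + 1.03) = -4.11*g^3 - 3.31*g^2 + 1.89*g - 0.78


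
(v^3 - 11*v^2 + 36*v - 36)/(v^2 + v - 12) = (v^2 - 8*v + 12)/(v + 4)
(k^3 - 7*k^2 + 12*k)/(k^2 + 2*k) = (k^2 - 7*k + 12)/(k + 2)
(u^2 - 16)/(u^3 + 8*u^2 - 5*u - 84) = (u - 4)/(u^2 + 4*u - 21)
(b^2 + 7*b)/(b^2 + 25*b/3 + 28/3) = 3*b/(3*b + 4)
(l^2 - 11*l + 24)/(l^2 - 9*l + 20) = (l^2 - 11*l + 24)/(l^2 - 9*l + 20)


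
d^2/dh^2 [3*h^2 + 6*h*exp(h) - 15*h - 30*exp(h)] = 6*h*exp(h) - 18*exp(h) + 6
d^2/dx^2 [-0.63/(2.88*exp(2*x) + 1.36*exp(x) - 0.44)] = (-0.63*(5.76*exp(x) + 1.36)*(11.52*exp(x) + 2.72)*exp(x) + (7.2576*exp(x) + 0.8568)*(2.88*exp(2*x) + 1.36*exp(x) - 0.44))*exp(x)/(2.88*exp(2*x) + 1.36*exp(x) - 0.44)^3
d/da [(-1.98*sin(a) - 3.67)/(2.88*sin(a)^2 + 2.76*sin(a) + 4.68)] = (5.7024*sin(a)^2 + 21.1392*sin(a) + 0.8628)*cos(a)/(8.2944*sin(a)^4 + 15.8976*sin(a)^3 + 34.5744*sin(a)^2 + 25.8336*sin(a) + 21.9024)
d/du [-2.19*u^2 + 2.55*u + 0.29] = 2.55 - 4.38*u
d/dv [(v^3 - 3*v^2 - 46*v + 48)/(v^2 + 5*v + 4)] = (v^4 + 10*v^3 + 43*v^2 - 120*v - 424)/(v^4 + 10*v^3 + 33*v^2 + 40*v + 16)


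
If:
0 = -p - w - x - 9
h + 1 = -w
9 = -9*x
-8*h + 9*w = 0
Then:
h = -9/17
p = -128/17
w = -8/17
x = -1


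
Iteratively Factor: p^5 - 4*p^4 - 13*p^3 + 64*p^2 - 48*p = (p + 4)*(p^4 - 8*p^3 + 19*p^2 - 12*p) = (p - 3)*(p + 4)*(p^3 - 5*p^2 + 4*p) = (p - 3)*(p - 1)*(p + 4)*(p^2 - 4*p) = p*(p - 3)*(p - 1)*(p + 4)*(p - 4)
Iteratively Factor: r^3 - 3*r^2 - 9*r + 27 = (r - 3)*(r^2 - 9) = (r - 3)*(r + 3)*(r - 3)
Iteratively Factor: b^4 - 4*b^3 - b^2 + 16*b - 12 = (b - 2)*(b^3 - 2*b^2 - 5*b + 6) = (b - 3)*(b - 2)*(b^2 + b - 2) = (b - 3)*(b - 2)*(b - 1)*(b + 2)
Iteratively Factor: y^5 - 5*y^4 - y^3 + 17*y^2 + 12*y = (y - 3)*(y^4 - 2*y^3 - 7*y^2 - 4*y) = (y - 4)*(y - 3)*(y^3 + 2*y^2 + y) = y*(y - 4)*(y - 3)*(y^2 + 2*y + 1) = y*(y - 4)*(y - 3)*(y + 1)*(y + 1)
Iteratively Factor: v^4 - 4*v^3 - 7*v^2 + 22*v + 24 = (v - 4)*(v^3 - 7*v - 6) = (v - 4)*(v + 2)*(v^2 - 2*v - 3) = (v - 4)*(v + 1)*(v + 2)*(v - 3)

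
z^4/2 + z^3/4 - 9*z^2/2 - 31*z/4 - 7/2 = (z/2 + 1)*(z - 7/2)*(z + 1)^2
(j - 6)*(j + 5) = j^2 - j - 30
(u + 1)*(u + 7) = u^2 + 8*u + 7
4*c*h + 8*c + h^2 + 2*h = (4*c + h)*(h + 2)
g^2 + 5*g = g*(g + 5)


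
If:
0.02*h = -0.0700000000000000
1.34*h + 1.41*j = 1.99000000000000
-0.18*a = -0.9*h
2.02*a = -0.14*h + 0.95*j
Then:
No Solution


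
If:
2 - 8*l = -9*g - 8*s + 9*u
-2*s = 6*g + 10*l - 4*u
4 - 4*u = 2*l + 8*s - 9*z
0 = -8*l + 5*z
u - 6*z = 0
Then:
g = 890/4083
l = 90/1361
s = 388/1361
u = 864/1361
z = 144/1361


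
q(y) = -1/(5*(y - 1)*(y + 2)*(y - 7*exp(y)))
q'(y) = -(7*exp(y) - 1)/(5*(y - 1)*(y + 2)*(y - 7*exp(y))^2) + 1/(5*(y - 1)*(y + 2)^2*(y - 7*exp(y))) + 1/(5*(y - 1)^2*(y + 2)*(y - 7*exp(y)))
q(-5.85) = 0.00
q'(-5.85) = 0.00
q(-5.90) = 0.00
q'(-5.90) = 0.00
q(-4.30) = 0.00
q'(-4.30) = 0.00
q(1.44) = 0.00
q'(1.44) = -0.02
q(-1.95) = -0.46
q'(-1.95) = 9.05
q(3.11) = 0.00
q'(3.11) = -0.00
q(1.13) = 0.02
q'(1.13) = -0.22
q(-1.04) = -0.03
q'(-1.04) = 0.03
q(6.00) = 0.00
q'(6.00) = 0.00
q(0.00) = -0.01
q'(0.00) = 0.01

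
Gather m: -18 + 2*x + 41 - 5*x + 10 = 33 - 3*x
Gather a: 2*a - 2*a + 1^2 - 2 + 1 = 0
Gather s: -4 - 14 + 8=-10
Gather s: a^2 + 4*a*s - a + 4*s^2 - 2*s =a^2 - a + 4*s^2 + s*(4*a - 2)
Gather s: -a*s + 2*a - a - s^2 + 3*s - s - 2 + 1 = a - s^2 + s*(2 - a) - 1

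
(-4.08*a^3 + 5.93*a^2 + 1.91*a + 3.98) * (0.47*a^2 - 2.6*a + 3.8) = -1.9176*a^5 + 13.3951*a^4 - 30.0243*a^3 + 19.4386*a^2 - 3.09*a + 15.124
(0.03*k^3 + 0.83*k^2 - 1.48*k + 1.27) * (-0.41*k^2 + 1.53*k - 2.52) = -0.0123*k^5 - 0.2944*k^4 + 1.8011*k^3 - 4.8767*k^2 + 5.6727*k - 3.2004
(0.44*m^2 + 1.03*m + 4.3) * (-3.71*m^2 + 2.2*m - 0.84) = -1.6324*m^4 - 2.8533*m^3 - 14.0566*m^2 + 8.5948*m - 3.612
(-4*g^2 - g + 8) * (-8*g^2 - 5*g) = 32*g^4 + 28*g^3 - 59*g^2 - 40*g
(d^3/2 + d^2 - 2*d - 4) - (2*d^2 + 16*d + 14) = d^3/2 - d^2 - 18*d - 18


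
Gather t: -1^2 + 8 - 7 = 0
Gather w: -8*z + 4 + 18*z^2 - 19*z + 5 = 18*z^2 - 27*z + 9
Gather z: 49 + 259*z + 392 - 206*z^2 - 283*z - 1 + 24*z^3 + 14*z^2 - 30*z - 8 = 24*z^3 - 192*z^2 - 54*z + 432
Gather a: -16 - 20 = -36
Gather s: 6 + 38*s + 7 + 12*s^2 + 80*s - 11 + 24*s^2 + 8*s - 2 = 36*s^2 + 126*s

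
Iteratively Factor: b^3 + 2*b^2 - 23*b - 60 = (b + 4)*(b^2 - 2*b - 15) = (b - 5)*(b + 4)*(b + 3)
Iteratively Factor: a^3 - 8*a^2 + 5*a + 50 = (a + 2)*(a^2 - 10*a + 25) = (a - 5)*(a + 2)*(a - 5)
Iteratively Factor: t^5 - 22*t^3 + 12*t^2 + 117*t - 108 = (t - 3)*(t^4 + 3*t^3 - 13*t^2 - 27*t + 36) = (t - 3)^2*(t^3 + 6*t^2 + 5*t - 12) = (t - 3)^2*(t + 4)*(t^2 + 2*t - 3) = (t - 3)^2*(t - 1)*(t + 4)*(t + 3)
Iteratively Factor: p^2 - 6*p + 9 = (p - 3)*(p - 3)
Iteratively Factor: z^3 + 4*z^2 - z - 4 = (z + 1)*(z^2 + 3*z - 4) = (z + 1)*(z + 4)*(z - 1)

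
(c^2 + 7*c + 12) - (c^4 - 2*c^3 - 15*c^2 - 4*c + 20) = -c^4 + 2*c^3 + 16*c^2 + 11*c - 8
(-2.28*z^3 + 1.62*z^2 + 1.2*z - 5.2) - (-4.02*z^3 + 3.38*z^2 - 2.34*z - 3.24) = 1.74*z^3 - 1.76*z^2 + 3.54*z - 1.96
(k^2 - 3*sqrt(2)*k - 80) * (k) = k^3 - 3*sqrt(2)*k^2 - 80*k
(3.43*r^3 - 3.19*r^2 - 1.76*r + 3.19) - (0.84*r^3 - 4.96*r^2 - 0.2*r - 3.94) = 2.59*r^3 + 1.77*r^2 - 1.56*r + 7.13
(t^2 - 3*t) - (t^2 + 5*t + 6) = -8*t - 6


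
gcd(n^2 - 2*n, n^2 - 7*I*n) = n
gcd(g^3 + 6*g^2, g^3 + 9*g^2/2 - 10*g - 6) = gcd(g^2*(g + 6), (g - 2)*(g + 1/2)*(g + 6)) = g + 6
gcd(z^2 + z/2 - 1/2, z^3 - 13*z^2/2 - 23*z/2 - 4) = z + 1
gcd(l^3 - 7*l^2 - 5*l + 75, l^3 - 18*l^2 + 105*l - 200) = l^2 - 10*l + 25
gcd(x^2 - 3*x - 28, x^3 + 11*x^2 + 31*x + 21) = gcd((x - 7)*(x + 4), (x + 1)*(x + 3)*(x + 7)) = 1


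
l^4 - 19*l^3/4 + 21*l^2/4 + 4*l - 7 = (l - 2)^2*(l - 7/4)*(l + 1)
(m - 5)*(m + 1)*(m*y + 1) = m^3*y - 4*m^2*y + m^2 - 5*m*y - 4*m - 5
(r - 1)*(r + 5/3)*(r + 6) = r^3 + 20*r^2/3 + 7*r/3 - 10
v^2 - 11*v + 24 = (v - 8)*(v - 3)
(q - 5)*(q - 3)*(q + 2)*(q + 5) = q^4 - q^3 - 31*q^2 + 25*q + 150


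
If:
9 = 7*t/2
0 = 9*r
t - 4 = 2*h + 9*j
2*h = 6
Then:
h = 3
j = -52/63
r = 0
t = 18/7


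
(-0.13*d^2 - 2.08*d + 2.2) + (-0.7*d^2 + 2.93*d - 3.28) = -0.83*d^2 + 0.85*d - 1.08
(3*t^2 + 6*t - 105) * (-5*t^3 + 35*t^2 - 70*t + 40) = -15*t^5 + 75*t^4 + 525*t^3 - 3975*t^2 + 7590*t - 4200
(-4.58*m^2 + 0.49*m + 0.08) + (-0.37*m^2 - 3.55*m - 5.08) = -4.95*m^2 - 3.06*m - 5.0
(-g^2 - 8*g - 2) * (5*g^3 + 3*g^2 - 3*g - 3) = -5*g^5 - 43*g^4 - 31*g^3 + 21*g^2 + 30*g + 6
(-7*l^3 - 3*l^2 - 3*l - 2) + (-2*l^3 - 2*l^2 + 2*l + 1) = -9*l^3 - 5*l^2 - l - 1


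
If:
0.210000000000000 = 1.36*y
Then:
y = 0.15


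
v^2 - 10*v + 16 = (v - 8)*(v - 2)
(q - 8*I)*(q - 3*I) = q^2 - 11*I*q - 24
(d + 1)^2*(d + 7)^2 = d^4 + 16*d^3 + 78*d^2 + 112*d + 49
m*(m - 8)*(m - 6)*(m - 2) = m^4 - 16*m^3 + 76*m^2 - 96*m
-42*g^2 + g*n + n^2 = (-6*g + n)*(7*g + n)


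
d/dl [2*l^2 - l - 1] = 4*l - 1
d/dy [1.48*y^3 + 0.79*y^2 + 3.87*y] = 4.44*y^2 + 1.58*y + 3.87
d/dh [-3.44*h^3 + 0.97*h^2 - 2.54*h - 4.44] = -10.32*h^2 + 1.94*h - 2.54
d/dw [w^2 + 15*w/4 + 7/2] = 2*w + 15/4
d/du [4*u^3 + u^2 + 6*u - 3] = 12*u^2 + 2*u + 6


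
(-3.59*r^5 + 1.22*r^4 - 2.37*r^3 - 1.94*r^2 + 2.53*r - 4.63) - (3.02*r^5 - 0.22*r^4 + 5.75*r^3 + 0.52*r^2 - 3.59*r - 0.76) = -6.61*r^5 + 1.44*r^4 - 8.12*r^3 - 2.46*r^2 + 6.12*r - 3.87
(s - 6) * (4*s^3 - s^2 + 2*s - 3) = 4*s^4 - 25*s^3 + 8*s^2 - 15*s + 18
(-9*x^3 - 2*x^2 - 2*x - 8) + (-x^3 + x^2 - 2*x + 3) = -10*x^3 - x^2 - 4*x - 5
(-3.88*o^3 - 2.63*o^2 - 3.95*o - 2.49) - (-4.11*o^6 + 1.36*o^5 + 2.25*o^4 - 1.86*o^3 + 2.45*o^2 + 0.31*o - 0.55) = 4.11*o^6 - 1.36*o^5 - 2.25*o^4 - 2.02*o^3 - 5.08*o^2 - 4.26*o - 1.94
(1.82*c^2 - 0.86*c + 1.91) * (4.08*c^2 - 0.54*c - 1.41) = 7.4256*c^4 - 4.4916*c^3 + 5.691*c^2 + 0.1812*c - 2.6931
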